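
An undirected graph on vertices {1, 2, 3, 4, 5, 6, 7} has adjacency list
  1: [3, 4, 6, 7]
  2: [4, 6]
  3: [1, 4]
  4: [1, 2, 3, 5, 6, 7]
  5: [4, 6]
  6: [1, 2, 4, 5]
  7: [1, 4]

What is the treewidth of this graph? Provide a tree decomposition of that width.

The largest bag has 3 vertices, giving width 2; this decomposition certifies tw(G) ≤ 2. For the lower bound, the 3 vertices {1, 3, 4} are pairwise adjacent, and any tree decomposition puts a clique entirely inside one bag — forcing width ≥ 2. The upper and lower bounds meet at 2, so that is the treewidth.

Treewidth 2.
One such decomposition:
Bags: B1 = {4, 5, 6}  B2 = {2, 4, 6}  B3 = {1, 4, 6}  B4 = {1, 4, 7}  B5 = {1, 3, 4}
Tree: B1–B2, B1–B3, B3–B4, B3–B5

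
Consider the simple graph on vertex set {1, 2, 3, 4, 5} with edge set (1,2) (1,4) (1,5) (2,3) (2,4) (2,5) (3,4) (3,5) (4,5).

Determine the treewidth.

A width-3 tree decomposition is:
Bags: B1 = {1, 2, 4, 5}  B2 = {2, 3, 4, 5}
Tree: B1–B2
Every bag has size at most 4, so the width is 4 − 1 = 3 and tw(G) ≤ 3. Conversely, {1, 2, 4, 5} is a clique of size 4, and the vertices of any clique must share a bag in every tree decomposition; so some bag has ≥ 4 vertices and tw(G) ≥ 3. The upper and lower bounds meet at 3, so that is the treewidth.

3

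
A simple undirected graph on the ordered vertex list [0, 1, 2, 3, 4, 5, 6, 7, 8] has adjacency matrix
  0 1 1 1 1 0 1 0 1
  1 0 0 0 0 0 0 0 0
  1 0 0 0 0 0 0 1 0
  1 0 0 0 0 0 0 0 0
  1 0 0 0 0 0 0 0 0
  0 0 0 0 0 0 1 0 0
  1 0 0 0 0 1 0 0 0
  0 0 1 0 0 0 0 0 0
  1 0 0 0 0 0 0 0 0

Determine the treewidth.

1

A width-1 tree decomposition is:
Bags: B1 = {0, 6}  B2 = {0, 2}  B3 = {0, 3}  B4 = {0, 8}  B5 = {0, 1}  B6 = {0, 4}  B7 = {5, 6}  B8 = {2, 7}
Tree: B1–B2, B2–B3, B3–B4, B1–B5, B4–B6, B1–B7, B2–B8
Every bag has size at most 2, so the width is 2 − 1 = 1 and tw(G) ≤ 1. Since G has at least one edge (e.g. 6–0), it is not an edgeless graph, so tw(G) ≥ 1. Combining the bounds, tw(G) = 1.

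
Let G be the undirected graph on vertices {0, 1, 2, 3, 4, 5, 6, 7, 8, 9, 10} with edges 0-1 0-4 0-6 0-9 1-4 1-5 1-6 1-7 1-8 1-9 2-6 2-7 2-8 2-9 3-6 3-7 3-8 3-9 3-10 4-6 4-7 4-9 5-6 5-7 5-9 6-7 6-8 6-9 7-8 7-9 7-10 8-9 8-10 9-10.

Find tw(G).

4

A width-4 tree decomposition is:
Bags: B1 = {3, 6, 7, 8, 9}  B2 = {2, 6, 7, 8, 9}  B3 = {1, 6, 7, 8, 9}  B4 = {3, 7, 8, 9, 10}  B5 = {1, 4, 6, 7, 9}  B6 = {0, 1, 4, 6, 9}  B7 = {1, 5, 6, 7, 9}
Tree: B1–B2, B1–B3, B1–B4, B3–B5, B5–B6, B3–B7
Every bag has size at most 5, so the width is 5 − 1 = 4 and tw(G) ≤ 4. For the lower bound, the 5 vertices {3, 7, 8, 9, 10} are pairwise adjacent, and any tree decomposition puts a clique entirely inside one bag — forcing width ≥ 4. Hence tw(G) = 4 exactly.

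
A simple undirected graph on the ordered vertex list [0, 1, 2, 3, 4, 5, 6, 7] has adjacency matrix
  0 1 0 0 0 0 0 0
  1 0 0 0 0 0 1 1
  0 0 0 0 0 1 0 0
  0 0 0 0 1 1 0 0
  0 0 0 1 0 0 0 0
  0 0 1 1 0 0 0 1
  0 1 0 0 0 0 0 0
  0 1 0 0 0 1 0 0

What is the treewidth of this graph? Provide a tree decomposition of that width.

Treewidth 1.
Bags: B1 = {5, 7}  B2 = {2, 5}  B3 = {3, 5}  B4 = {1, 7}  B5 = {3, 4}  B6 = {1, 6}  B7 = {0, 1}
Tree: B1–B2, B2–B3, B1–B4, B3–B5, B4–B6, B6–B7

Each bag holds 2 vertices, so the decomposition has width 1, which upper-bounds the treewidth. G has an edge, so its treewidth is at least 1. The upper and lower bounds meet at 1, so that is the treewidth.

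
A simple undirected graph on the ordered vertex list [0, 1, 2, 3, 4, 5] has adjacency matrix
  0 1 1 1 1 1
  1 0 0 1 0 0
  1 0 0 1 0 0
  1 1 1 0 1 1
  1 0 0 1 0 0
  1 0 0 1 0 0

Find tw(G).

2

A width-2 tree decomposition is:
Bags: B1 = {0, 1, 3}  B2 = {0, 3, 5}  B3 = {0, 3, 4}  B4 = {0, 2, 3}
Tree: B1–B2, B1–B3, B3–B4
Each bag holds 3 vertices, so the decomposition has width 2, which upper-bounds the treewidth. For the lower bound, the 3 vertices {0, 1, 3} are pairwise adjacent, and any tree decomposition puts a clique entirely inside one bag — forcing width ≥ 2. Combining the bounds, tw(G) = 2.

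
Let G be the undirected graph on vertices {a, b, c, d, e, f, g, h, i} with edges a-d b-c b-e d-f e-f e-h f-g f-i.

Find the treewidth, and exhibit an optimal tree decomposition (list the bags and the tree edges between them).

Every bag has size at most 2, so the width is 2 − 1 = 1 and tw(G) ≤ 1. G has an edge, so its treewidth is at least 1. Therefore the treewidth is 1.

Treewidth 1.
One optimal decomposition is:
Bags: B1 = {f, i}  B2 = {e, f}  B3 = {d, f}  B4 = {b, e}  B5 = {a, d}  B6 = {e, h}  B7 = {f, g}  B8 = {b, c}
Tree: B1–B2, B1–B3, B2–B4, B3–B5, B2–B6, B2–B7, B4–B8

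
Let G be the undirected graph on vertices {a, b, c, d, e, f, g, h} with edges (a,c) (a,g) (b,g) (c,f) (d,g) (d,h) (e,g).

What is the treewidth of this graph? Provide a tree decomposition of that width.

Treewidth 1.
One such decomposition:
Bags: B1 = {b, g}  B2 = {e, g}  B3 = {d, g}  B4 = {a, g}  B5 = {a, c}  B6 = {c, f}  B7 = {d, h}
Tree: B1–B2, B2–B3, B1–B4, B4–B5, B5–B6, B3–B7

The largest bag has 2 vertices, giving width 1; this decomposition certifies tw(G) ≤ 1. Any graph with an edge has treewidth ≥ 1, and G has the edge b–g. The upper and lower bounds meet at 1, so that is the treewidth.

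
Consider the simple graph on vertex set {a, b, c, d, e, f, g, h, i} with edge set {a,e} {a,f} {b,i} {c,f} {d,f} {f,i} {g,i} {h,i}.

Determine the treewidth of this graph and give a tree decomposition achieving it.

Every bag has size at most 2, so the width is 2 − 1 = 1 and tw(G) ≤ 1. G has an edge, so its treewidth is at least 1. The upper and lower bounds meet at 1, so that is the treewidth.

Treewidth 1.
Bags: B1 = {c, f}  B2 = {f, i}  B3 = {a, f}  B4 = {h, i}  B5 = {d, f}  B6 = {b, i}  B7 = {a, e}  B8 = {g, i}
Tree: B1–B2, B2–B3, B2–B4, B1–B5, B4–B6, B3–B7, B4–B8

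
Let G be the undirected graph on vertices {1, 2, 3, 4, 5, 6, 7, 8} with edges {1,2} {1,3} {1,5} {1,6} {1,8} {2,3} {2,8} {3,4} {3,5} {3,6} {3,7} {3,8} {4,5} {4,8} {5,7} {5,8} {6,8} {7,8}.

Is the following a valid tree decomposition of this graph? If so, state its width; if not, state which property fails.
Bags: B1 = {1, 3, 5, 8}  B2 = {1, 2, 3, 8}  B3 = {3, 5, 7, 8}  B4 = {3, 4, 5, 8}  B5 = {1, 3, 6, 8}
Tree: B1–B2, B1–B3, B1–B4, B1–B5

Yes; width 3.

Vertex coverage: the bags together contain {1, 2, 3, 4, 5, 6, 7, 8}, the full vertex set. Edge coverage: each edge of G has both endpoints in at least one bag. Running intersection: for every vertex, the bags containing it form a connected subtree. All three properties hold, so this is a valid tree decomposition of width max|bag| − 1 = 3, and hence tw(G) ≤ 3.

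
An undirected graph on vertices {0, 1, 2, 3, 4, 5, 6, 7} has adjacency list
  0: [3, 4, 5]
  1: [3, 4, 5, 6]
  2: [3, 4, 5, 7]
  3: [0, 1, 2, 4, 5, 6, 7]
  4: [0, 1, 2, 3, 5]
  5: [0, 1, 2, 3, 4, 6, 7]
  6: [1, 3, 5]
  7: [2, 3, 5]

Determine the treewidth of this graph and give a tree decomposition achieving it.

Each bag holds 4 vertices, so the decomposition has width 3, which upper-bounds the treewidth. Conversely, {0, 3, 4, 5} is a clique of size 4, and the vertices of any clique must share a bag in every tree decomposition; so some bag has ≥ 4 vertices and tw(G) ≥ 3. The upper and lower bounds meet at 3, so that is the treewidth.

Treewidth 3.
Bags: B1 = {1, 3, 5, 6}  B2 = {1, 3, 4, 5}  B3 = {2, 3, 4, 5}  B4 = {0, 3, 4, 5}  B5 = {2, 3, 5, 7}
Tree: B1–B2, B2–B3, B3–B4, B3–B5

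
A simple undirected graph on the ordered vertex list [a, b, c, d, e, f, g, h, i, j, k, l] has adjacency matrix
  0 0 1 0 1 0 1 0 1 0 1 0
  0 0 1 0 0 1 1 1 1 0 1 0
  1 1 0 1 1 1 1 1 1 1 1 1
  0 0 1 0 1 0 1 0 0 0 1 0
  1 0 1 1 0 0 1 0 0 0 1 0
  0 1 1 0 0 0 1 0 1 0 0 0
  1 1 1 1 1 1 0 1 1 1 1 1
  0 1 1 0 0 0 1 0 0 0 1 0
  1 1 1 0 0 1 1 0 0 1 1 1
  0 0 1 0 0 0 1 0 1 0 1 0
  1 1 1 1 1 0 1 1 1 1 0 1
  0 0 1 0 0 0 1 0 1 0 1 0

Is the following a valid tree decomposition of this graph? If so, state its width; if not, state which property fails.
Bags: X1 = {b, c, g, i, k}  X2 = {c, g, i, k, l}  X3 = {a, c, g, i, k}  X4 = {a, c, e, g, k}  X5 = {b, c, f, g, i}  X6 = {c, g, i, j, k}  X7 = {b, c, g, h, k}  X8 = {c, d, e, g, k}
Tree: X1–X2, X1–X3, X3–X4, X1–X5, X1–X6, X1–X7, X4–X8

Yes; width 4.

Every vertex of G appears in some bag (union = {a, b, c, d, e, f, g, h, i, j, k, l}); every edge is covered by a bag; and for each vertex v the set of bags containing v is connected in the bag tree. The decomposition is therefore valid. The largest bag has 5 vertices, so the width is 4.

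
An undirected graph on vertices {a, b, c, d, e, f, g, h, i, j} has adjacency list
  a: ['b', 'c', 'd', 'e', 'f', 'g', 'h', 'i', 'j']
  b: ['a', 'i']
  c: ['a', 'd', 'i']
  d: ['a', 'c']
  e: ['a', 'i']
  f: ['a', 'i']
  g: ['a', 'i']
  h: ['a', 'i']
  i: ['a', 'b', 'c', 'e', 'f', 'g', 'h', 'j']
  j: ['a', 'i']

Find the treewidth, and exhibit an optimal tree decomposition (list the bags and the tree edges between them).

Every bag has size at most 3, so the width is 3 − 1 = 2 and tw(G) ≤ 2. On the other hand G contains the 3-clique {a, c, d}. A clique must lie in a single bag of any decomposition, so no decomposition can have width below 2. Combining the bounds, tw(G) = 2.

Treewidth 2.
One optimal decomposition is:
Bags: B1 = {a, h, i}  B2 = {a, c, i}  B3 = {a, b, i}  B4 = {a, c, d}  B5 = {a, f, i}  B6 = {a, e, i}  B7 = {a, i, j}  B8 = {a, g, i}
Tree: B1–B2, B1–B3, B2–B4, B1–B5, B3–B6, B3–B7, B1–B8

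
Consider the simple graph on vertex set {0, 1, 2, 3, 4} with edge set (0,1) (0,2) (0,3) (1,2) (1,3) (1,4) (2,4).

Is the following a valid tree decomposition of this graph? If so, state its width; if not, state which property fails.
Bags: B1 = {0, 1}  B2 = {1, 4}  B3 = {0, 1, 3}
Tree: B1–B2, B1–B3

A tree decomposition must satisfy three properties: every vertex lies in some bag; for every edge, both endpoints lie together in some bag; and for every vertex, the bags containing it form a connected subtree. Here vertex 2 appears in no bag, so the decomposition is invalid.

No — vertex 2 appears in no bag.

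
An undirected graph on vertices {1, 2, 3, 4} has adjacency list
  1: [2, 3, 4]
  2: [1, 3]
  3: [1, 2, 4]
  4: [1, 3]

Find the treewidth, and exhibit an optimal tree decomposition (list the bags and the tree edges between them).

Every bag has size at most 3, so the width is 3 − 1 = 2 and tw(G) ≤ 2. For the lower bound, the 3 vertices {1, 2, 3} are pairwise adjacent, and any tree decomposition puts a clique entirely inside one bag — forcing width ≥ 2. Combining the bounds, tw(G) = 2.

Treewidth 2.
Bags: B1 = {1, 2, 3}  B2 = {1, 3, 4}
Tree: B1–B2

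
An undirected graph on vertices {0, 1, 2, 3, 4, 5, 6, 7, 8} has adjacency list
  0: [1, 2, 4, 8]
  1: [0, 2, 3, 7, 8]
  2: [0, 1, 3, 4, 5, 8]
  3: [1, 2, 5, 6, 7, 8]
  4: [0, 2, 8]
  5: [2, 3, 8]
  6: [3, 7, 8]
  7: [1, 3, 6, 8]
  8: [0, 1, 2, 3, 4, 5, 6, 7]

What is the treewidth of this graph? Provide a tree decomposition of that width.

The largest bag has 4 vertices, giving width 3; this decomposition certifies tw(G) ≤ 3. For the lower bound, the 4 vertices {0, 1, 2, 8} are pairwise adjacent, and any tree decomposition puts a clique entirely inside one bag — forcing width ≥ 3. Hence tw(G) = 3 exactly.

Treewidth 3.
Bags: B1 = {1, 2, 3, 8}  B2 = {1, 3, 7, 8}  B3 = {3, 6, 7, 8}  B4 = {0, 1, 2, 8}  B5 = {0, 2, 4, 8}  B6 = {2, 3, 5, 8}
Tree: B1–B2, B2–B3, B1–B4, B4–B5, B1–B6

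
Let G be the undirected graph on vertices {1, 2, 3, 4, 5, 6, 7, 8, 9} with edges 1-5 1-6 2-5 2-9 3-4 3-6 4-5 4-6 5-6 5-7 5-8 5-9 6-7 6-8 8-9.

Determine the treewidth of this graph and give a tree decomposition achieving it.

Treewidth 2.
One such decomposition:
Bags: B1 = {5, 6, 8}  B2 = {5, 8, 9}  B3 = {5, 6, 7}  B4 = {2, 5, 9}  B5 = {4, 5, 6}  B6 = {1, 5, 6}  B7 = {3, 4, 6}
Tree: B1–B2, B1–B3, B2–B4, B1–B5, B1–B6, B5–B7

Every bag has size at most 3, so the width is 3 − 1 = 2 and tw(G) ≤ 2. For the lower bound, the 3 vertices {3, 4, 6} are pairwise adjacent, and any tree decomposition puts a clique entirely inside one bag — forcing width ≥ 2. The upper and lower bounds meet at 2, so that is the treewidth.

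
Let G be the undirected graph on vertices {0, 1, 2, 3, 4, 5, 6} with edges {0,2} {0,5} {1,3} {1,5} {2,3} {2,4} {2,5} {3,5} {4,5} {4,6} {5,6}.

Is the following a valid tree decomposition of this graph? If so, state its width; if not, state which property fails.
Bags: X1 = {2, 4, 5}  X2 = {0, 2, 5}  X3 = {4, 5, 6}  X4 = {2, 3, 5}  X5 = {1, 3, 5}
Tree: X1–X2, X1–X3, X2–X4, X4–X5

Yes; width 2.

Every vertex of G appears in some bag (union = {0, 1, 2, 3, 4, 5, 6}); every edge is covered by a bag; and for each vertex v the set of bags containing v is connected in the bag tree. The decomposition is therefore valid. The largest bag has 3 vertices, so the width is 2.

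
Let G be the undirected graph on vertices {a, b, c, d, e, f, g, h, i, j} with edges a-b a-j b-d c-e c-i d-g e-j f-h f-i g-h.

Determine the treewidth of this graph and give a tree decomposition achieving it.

Every bag has size at most 3, so the width is 3 − 1 = 2 and tw(G) ≤ 2. The edges f–i–c–e–j–a–b–d–g–h–f form a cycle, so G is not a tree and its treewidth is at least 2. The upper and lower bounds meet at 2, so that is the treewidth.

Treewidth 2.
One such decomposition:
Bags: B1 = {c, f, i}  B2 = {c, e, f}  B3 = {e, f, j}  B4 = {a, f, j}  B5 = {a, b, f}  B6 = {b, d, f}  B7 = {d, f, g}  B8 = {f, g, h}
Tree: B1–B2, B2–B3, B3–B4, B4–B5, B5–B6, B6–B7, B7–B8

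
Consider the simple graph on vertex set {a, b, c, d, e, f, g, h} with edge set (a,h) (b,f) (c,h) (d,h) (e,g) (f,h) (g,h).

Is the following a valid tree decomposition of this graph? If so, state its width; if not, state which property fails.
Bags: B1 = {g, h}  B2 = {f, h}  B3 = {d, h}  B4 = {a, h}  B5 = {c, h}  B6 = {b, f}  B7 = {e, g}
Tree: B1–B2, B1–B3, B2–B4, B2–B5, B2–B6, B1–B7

Yes; width 1.

Vertex coverage: the bags together contain {a, b, c, d, e, f, g, h}, the full vertex set. Edge coverage: each edge of G has both endpoints in at least one bag. Running intersection: for every vertex, the bags containing it form a connected subtree. All three properties hold, so this is a valid tree decomposition of width max|bag| − 1 = 1, and hence tw(G) ≤ 1.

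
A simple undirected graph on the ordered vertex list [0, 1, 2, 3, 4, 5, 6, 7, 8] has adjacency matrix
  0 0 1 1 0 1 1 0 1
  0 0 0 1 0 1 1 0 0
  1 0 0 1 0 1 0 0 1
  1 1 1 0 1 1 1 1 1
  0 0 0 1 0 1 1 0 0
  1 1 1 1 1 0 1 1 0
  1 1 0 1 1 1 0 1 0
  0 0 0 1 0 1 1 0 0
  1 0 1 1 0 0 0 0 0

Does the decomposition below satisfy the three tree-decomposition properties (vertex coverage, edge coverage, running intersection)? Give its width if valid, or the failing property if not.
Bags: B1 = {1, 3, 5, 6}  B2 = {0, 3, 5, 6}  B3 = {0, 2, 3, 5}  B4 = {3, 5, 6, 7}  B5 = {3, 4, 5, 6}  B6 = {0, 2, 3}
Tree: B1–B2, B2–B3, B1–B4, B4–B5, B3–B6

A tree decomposition must satisfy three properties: every vertex lies in some bag; for every edge, both endpoints lie together in some bag; and for every vertex, the bags containing it form a connected subtree. Here vertex 8 appears in no bag, so the decomposition is invalid.

No — vertex 8 appears in no bag.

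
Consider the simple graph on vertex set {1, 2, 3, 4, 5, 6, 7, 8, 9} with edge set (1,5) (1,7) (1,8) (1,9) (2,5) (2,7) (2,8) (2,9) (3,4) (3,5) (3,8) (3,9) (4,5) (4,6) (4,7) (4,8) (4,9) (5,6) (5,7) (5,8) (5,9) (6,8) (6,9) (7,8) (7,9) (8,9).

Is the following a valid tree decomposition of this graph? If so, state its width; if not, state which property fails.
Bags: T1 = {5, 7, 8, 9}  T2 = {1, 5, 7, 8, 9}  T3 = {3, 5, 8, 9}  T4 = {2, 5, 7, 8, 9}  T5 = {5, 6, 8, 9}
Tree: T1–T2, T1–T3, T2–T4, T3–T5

No — vertex 4 appears in no bag.

A tree decomposition must satisfy three properties: every vertex lies in some bag; for every edge, both endpoints lie together in some bag; and for every vertex, the bags containing it form a connected subtree. Here vertex 4 appears in no bag, so the decomposition is invalid.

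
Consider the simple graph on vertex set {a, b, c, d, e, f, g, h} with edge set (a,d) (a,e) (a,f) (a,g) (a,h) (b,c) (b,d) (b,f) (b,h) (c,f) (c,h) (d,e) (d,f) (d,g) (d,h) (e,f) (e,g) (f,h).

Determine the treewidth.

3

A width-3 tree decomposition is:
Bags: B1 = {a, d, f, h}  B2 = {a, d, e, f}  B3 = {a, d, e, g}  B4 = {b, d, f, h}  B5 = {b, c, f, h}
Tree: B1–B2, B2–B3, B1–B4, B4–B5
Every bag has size at most 4, so the width is 4 − 1 = 3 and tw(G) ≤ 3. On the other hand G contains the 4-clique {a, d, e, g}. A clique must lie in a single bag of any decomposition, so no decomposition can have width below 3. Hence tw(G) = 3 exactly.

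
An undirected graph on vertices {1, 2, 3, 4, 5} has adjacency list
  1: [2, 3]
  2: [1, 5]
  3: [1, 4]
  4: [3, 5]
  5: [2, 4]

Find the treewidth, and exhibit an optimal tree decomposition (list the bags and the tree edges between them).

The largest bag has 3 vertices, giving width 2; this decomposition certifies tw(G) ≤ 2. Since 5–4–3–1–2–5 is a cycle in G, G is not acyclic. Forests are exactly the graphs of treewidth ≤ 1, so tw(G) ≥ 2. The upper and lower bounds meet at 2, so that is the treewidth.

Treewidth 2.
One optimal decomposition is:
Bags: B1 = {3, 4, 5}  B2 = {1, 3, 5}  B3 = {1, 2, 5}
Tree: B1–B2, B2–B3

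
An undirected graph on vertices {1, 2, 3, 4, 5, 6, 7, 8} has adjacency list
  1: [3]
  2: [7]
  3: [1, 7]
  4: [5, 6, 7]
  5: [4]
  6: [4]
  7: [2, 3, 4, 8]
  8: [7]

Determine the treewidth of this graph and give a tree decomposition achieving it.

Each bag holds 2 vertices, so the decomposition has width 1, which upper-bounds the treewidth. Since G has at least one edge (e.g. 8–7), it is not an edgeless graph, so tw(G) ≥ 1. The upper and lower bounds meet at 1, so that is the treewidth.

Treewidth 1.
One such decomposition:
Bags: B1 = {7, 8}  B2 = {2, 7}  B3 = {3, 7}  B4 = {4, 7}  B5 = {4, 6}  B6 = {4, 5}  B7 = {1, 3}
Tree: B1–B2, B2–B3, B2–B4, B4–B5, B5–B6, B3–B7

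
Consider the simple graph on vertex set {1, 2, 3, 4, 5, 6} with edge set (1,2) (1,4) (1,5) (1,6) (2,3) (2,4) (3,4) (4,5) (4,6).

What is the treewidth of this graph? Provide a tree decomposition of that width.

Treewidth 2.
One optimal decomposition is:
Bags: B1 = {2, 3, 4}  B2 = {1, 2, 4}  B3 = {1, 4, 5}  B4 = {1, 4, 6}
Tree: B1–B2, B2–B3, B2–B4

Every bag has size at most 3, so the width is 3 − 1 = 2 and tw(G) ≤ 2. On the other hand G contains the 3-clique {1, 2, 4}. A clique must lie in a single bag of any decomposition, so no decomposition can have width below 2. Combining the bounds, tw(G) = 2.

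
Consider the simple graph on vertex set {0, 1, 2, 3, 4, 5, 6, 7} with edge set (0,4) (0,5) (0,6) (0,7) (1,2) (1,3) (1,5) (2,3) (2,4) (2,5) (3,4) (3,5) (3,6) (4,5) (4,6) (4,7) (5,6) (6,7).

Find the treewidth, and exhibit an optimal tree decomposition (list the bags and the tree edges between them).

Treewidth 3.
Bags: B1 = {2, 3, 4, 5}  B2 = {1, 2, 3, 5}  B3 = {3, 4, 5, 6}  B4 = {0, 4, 5, 6}  B5 = {0, 4, 6, 7}
Tree: B1–B2, B1–B3, B3–B4, B4–B5

The largest bag has 4 vertices, giving width 3; this decomposition certifies tw(G) ≤ 3. For the lower bound, the 4 vertices {1, 2, 3, 5} are pairwise adjacent, and any tree decomposition puts a clique entirely inside one bag — forcing width ≥ 3. Combining the bounds, tw(G) = 3.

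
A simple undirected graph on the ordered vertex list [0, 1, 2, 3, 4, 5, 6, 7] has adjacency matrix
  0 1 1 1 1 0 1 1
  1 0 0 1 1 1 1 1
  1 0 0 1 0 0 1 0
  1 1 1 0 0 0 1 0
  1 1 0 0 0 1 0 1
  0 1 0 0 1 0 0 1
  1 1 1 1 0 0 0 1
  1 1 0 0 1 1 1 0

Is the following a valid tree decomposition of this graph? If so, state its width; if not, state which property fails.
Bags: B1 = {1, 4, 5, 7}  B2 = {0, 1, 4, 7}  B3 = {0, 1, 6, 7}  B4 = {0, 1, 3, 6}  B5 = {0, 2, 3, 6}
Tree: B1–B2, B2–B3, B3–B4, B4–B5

Yes; width 3.

Every vertex of G appears in some bag (union = {0, 1, 2, 3, 4, 5, 6, 7}); every edge is covered by a bag; and for each vertex v the set of bags containing v is connected in the bag tree. The decomposition is therefore valid. The largest bag has 4 vertices, so the width is 3.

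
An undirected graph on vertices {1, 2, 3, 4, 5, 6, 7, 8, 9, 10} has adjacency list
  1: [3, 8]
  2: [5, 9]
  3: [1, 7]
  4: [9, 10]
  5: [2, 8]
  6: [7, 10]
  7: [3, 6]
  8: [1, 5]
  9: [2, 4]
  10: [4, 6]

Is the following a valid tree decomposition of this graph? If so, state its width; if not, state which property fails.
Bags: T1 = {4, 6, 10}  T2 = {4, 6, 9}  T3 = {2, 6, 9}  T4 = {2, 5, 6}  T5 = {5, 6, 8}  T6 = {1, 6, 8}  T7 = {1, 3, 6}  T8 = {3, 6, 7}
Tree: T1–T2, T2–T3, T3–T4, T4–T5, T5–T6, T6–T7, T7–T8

Vertex coverage: the bags together contain {1, 2, 3, 4, 5, 6, 7, 8, 9, 10}, the full vertex set. Edge coverage: each edge of G has both endpoints in at least one bag. Running intersection: for every vertex, the bags containing it form a connected subtree. All three properties hold, so this is a valid tree decomposition of width max|bag| − 1 = 2, and hence tw(G) ≤ 2.

Yes; width 2.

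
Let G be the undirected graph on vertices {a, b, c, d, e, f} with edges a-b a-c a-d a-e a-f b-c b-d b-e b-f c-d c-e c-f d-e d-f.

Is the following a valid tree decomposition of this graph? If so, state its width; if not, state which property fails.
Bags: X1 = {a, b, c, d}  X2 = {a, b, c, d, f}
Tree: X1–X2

A tree decomposition must satisfy three properties: every vertex lies in some bag; for every edge, both endpoints lie together in some bag; and for every vertex, the bags containing it form a connected subtree. Here vertex e appears in no bag, so the decomposition is invalid.

No — vertex e appears in no bag.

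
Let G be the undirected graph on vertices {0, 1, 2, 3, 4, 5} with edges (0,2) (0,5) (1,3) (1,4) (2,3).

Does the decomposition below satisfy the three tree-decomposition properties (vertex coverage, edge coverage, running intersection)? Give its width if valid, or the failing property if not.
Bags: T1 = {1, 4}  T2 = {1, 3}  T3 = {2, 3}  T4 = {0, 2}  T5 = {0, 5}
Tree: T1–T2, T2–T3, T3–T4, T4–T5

Yes; width 1.

Every vertex of G appears in some bag (union = {0, 1, 2, 3, 4, 5}); every edge is covered by a bag; and for each vertex v the set of bags containing v is connected in the bag tree. The decomposition is therefore valid. The largest bag has 2 vertices, so the width is 1.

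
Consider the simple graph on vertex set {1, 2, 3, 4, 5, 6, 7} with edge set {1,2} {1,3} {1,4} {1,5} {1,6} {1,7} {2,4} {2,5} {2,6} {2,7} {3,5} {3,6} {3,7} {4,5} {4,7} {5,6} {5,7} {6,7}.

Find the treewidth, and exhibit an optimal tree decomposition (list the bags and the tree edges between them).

The largest bag has 5 vertices, giving width 4; this decomposition certifies tw(G) ≤ 4. Conversely, {1, 2, 4, 5, 7} is a clique of size 5, and the vertices of any clique must share a bag in every tree decomposition; so some bag has ≥ 5 vertices and tw(G) ≥ 4. Hence tw(G) = 4 exactly.

Treewidth 4.
One such decomposition:
Bags: B1 = {1, 2, 5, 6, 7}  B2 = {1, 2, 4, 5, 7}  B3 = {1, 3, 5, 6, 7}
Tree: B1–B2, B1–B3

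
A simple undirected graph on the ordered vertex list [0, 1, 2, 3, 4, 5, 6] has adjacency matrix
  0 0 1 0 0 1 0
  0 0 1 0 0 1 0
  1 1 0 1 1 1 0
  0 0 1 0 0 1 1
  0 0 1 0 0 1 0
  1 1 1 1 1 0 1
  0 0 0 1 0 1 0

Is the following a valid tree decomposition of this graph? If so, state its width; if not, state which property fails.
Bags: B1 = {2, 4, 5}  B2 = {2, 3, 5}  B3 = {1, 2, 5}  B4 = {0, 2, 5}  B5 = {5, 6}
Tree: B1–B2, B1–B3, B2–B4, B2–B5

A tree decomposition must satisfy three properties: every vertex lies in some bag; for every edge, both endpoints lie together in some bag; and for every vertex, the bags containing it form a connected subtree. Here edge (3,6) lies in no bag, so the decomposition is invalid.

No — edge (3,6) lies in no bag.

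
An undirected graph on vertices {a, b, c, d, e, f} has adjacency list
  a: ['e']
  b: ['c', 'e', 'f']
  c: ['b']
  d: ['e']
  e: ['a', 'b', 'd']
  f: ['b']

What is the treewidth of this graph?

1

A width-1 tree decomposition is:
Bags: B1 = {a, e}  B2 = {b, e}  B3 = {d, e}  B4 = {b, f}  B5 = {b, c}
Tree: B1–B2, B1–B3, B2–B4, B4–B5
Each bag holds 2 vertices, so the decomposition has width 1, which upper-bounds the treewidth. G has an edge, so its treewidth is at least 1. The upper and lower bounds meet at 1, so that is the treewidth.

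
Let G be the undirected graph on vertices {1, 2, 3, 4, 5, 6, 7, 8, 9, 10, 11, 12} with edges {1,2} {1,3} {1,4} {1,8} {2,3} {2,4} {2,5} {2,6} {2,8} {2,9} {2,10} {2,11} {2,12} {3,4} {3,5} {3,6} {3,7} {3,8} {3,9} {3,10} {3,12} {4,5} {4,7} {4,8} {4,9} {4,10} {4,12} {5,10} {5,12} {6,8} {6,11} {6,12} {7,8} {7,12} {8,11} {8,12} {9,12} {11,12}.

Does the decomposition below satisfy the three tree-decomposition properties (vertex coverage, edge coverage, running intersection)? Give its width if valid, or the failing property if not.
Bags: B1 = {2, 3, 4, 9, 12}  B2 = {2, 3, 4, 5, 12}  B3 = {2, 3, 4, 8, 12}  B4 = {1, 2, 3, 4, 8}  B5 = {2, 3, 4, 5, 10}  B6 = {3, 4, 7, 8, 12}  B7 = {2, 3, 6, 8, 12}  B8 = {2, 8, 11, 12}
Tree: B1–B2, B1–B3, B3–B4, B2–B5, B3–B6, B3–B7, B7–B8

No — edge (6,11) lies in no bag.

A tree decomposition must satisfy three properties: every vertex lies in some bag; for every edge, both endpoints lie together in some bag; and for every vertex, the bags containing it form a connected subtree. Here edge (6,11) lies in no bag, so the decomposition is invalid.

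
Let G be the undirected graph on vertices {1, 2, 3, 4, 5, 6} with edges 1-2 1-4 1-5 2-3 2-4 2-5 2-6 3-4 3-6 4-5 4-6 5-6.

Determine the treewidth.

A width-3 tree decomposition is:
Bags: B1 = {2, 4, 5, 6}  B2 = {1, 2, 4, 5}  B3 = {2, 3, 4, 6}
Tree: B1–B2, B1–B3
Every bag has size at most 4, so the width is 4 − 1 = 3 and tw(G) ≤ 3. For the lower bound, the 4 vertices {2, 3, 4, 6} are pairwise adjacent, and any tree decomposition puts a clique entirely inside one bag — forcing width ≥ 3. Combining the bounds, tw(G) = 3.

3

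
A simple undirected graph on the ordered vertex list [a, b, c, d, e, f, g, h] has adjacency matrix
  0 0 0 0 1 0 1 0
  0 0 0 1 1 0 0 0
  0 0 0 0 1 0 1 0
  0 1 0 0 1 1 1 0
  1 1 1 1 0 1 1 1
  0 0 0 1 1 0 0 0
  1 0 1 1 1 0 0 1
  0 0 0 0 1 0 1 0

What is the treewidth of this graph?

2

A width-2 tree decomposition is:
Bags: B1 = {c, e, g}  B2 = {d, e, g}  B3 = {d, e, f}  B4 = {e, g, h}  B5 = {b, d, e}  B6 = {a, e, g}
Tree: B1–B2, B2–B3, B1–B4, B2–B5, B2–B6
Every bag has size at most 3, so the width is 3 − 1 = 2 and tw(G) ≤ 2. On the other hand G contains the 3-clique {d, e, g}. A clique must lie in a single bag of any decomposition, so no decomposition can have width below 2. Combining the bounds, tw(G) = 2.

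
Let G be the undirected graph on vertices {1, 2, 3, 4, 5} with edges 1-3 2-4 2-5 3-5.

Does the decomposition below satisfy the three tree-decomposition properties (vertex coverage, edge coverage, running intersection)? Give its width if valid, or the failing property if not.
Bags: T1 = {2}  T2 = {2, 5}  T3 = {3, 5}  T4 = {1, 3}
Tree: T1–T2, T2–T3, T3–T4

No — vertex 4 appears in no bag.

A tree decomposition must satisfy three properties: every vertex lies in some bag; for every edge, both endpoints lie together in some bag; and for every vertex, the bags containing it form a connected subtree. Here vertex 4 appears in no bag, so the decomposition is invalid.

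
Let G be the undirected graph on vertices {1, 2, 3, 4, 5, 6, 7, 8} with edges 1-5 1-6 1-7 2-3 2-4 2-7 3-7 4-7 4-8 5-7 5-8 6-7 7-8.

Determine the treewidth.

2

A width-2 tree decomposition is:
Bags: B1 = {1, 5, 7}  B2 = {1, 6, 7}  B3 = {5, 7, 8}  B4 = {4, 7, 8}  B5 = {2, 4, 7}  B6 = {2, 3, 7}
Tree: B1–B2, B1–B3, B3–B4, B4–B5, B5–B6
The largest bag has 3 vertices, giving width 2; this decomposition certifies tw(G) ≤ 2. For the lower bound, the 3 vertices {1, 5, 7} are pairwise adjacent, and any tree decomposition puts a clique entirely inside one bag — forcing width ≥ 2. The upper and lower bounds meet at 2, so that is the treewidth.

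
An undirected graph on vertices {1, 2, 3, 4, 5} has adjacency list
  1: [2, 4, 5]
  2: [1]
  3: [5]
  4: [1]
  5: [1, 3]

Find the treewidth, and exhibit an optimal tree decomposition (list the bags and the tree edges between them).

The largest bag has 2 vertices, giving width 1; this decomposition certifies tw(G) ≤ 1. Any graph with an edge has treewidth ≥ 1, and G has the edge 5–1. Hence tw(G) = 1 exactly.

Treewidth 1.
One such decomposition:
Bags: B1 = {1, 5}  B2 = {1, 4}  B3 = {3, 5}  B4 = {1, 2}
Tree: B1–B2, B1–B3, B1–B4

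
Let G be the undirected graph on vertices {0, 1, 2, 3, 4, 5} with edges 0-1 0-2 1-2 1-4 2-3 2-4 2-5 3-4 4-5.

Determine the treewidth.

2

A width-2 tree decomposition is:
Bags: B1 = {1, 2, 4}  B2 = {0, 1, 2}  B3 = {2, 4, 5}  B4 = {2, 3, 4}
Tree: B1–B2, B1–B3, B1–B4
Every bag has size at most 3, so the width is 3 − 1 = 2 and tw(G) ≤ 2. For the lower bound, the 3 vertices {0, 1, 2} are pairwise adjacent, and any tree decomposition puts a clique entirely inside one bag — forcing width ≥ 2. The upper and lower bounds meet at 2, so that is the treewidth.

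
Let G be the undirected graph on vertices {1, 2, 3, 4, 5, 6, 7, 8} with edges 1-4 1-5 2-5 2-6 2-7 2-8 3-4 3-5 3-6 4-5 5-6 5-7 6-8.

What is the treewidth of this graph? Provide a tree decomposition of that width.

Treewidth 2.
One such decomposition:
Bags: B1 = {3, 5, 6}  B2 = {2, 5, 6}  B3 = {3, 4, 5}  B4 = {2, 6, 8}  B5 = {2, 5, 7}  B6 = {1, 4, 5}
Tree: B1–B2, B1–B3, B2–B4, B2–B5, B3–B6

The largest bag has 3 vertices, giving width 2; this decomposition certifies tw(G) ≤ 2. On the other hand G contains the 3-clique {2, 6, 8}. A clique must lie in a single bag of any decomposition, so no decomposition can have width below 2. Combining the bounds, tw(G) = 2.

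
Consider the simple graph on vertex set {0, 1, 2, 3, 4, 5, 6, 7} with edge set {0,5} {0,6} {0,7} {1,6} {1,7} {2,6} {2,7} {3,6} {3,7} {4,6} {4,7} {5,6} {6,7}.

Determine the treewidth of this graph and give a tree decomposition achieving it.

Treewidth 2.
Bags: B1 = {3, 6, 7}  B2 = {1, 6, 7}  B3 = {0, 6, 7}  B4 = {4, 6, 7}  B5 = {0, 5, 6}  B6 = {2, 6, 7}
Tree: B1–B2, B1–B3, B1–B4, B3–B5, B2–B6

Each bag holds 3 vertices, so the decomposition has width 2, which upper-bounds the treewidth. Conversely, {0, 5, 6} is a clique of size 3, and the vertices of any clique must share a bag in every tree decomposition; so some bag has ≥ 3 vertices and tw(G) ≥ 2. Combining the bounds, tw(G) = 2.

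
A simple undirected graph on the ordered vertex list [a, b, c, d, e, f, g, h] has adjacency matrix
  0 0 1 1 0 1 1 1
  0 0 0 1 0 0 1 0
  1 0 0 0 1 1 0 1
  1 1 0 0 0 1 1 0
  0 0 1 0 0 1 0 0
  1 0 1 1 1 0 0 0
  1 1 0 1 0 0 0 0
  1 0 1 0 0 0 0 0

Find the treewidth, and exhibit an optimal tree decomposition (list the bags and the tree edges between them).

Treewidth 2.
One optimal decomposition is:
Bags: B1 = {a, d, g}  B2 = {a, d, f}  B3 = {b, d, g}  B4 = {a, c, f}  B5 = {c, e, f}  B6 = {a, c, h}
Tree: B1–B2, B1–B3, B2–B4, B4–B5, B4–B6

Every bag has size at most 3, so the width is 3 − 1 = 2 and tw(G) ≤ 2. On the other hand G contains the 3-clique {c, e, f}. A clique must lie in a single bag of any decomposition, so no decomposition can have width below 2. The upper and lower bounds meet at 2, so that is the treewidth.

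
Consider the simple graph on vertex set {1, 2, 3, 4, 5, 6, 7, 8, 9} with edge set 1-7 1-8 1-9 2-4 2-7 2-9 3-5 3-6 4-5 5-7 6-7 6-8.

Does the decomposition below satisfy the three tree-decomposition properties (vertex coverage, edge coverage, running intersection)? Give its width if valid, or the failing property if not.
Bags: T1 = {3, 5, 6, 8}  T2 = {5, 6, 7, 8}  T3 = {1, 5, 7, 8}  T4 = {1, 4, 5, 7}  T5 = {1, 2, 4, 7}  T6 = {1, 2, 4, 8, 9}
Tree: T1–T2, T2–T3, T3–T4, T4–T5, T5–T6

No — bags containing vertex 8 are not connected in the tree.

A tree decomposition must satisfy three properties: every vertex lies in some bag; for every edge, both endpoints lie together in some bag; and for every vertex, the bags containing it form a connected subtree. Here bags containing vertex 8 are not connected in the tree, so the decomposition is invalid.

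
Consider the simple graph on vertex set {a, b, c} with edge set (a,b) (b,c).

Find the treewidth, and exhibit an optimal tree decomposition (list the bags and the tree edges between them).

Treewidth 1.
One such decomposition:
Bags: B1 = {a, b}  B2 = {b, c}
Tree: B1–B2

Every bag has size at most 2, so the width is 2 − 1 = 1 and tw(G) ≤ 1. Since G has at least one edge (e.g. a–b), it is not an edgeless graph, so tw(G) ≥ 1. Hence tw(G) = 1 exactly.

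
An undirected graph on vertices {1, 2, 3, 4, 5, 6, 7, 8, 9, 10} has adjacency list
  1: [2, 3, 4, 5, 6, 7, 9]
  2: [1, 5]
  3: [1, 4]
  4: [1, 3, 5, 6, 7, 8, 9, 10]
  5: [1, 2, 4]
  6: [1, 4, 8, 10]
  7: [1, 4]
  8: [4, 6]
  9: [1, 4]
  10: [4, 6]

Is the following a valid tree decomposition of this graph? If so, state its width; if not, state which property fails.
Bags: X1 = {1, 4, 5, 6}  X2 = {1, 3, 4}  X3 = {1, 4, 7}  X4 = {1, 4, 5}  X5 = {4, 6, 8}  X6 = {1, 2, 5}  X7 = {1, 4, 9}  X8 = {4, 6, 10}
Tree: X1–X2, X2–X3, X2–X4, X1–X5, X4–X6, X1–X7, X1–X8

No — bags containing vertex 5 are not connected in the tree.

A tree decomposition must satisfy three properties: every vertex lies in some bag; for every edge, both endpoints lie together in some bag; and for every vertex, the bags containing it form a connected subtree. Here bags containing vertex 5 are not connected in the tree, so the decomposition is invalid.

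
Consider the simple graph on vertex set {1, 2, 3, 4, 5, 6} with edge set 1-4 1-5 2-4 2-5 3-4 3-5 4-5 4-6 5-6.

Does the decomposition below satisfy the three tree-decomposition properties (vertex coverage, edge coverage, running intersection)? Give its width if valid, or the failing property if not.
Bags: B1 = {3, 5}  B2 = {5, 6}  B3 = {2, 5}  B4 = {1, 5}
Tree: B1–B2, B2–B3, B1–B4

A tree decomposition must satisfy three properties: every vertex lies in some bag; for every edge, both endpoints lie together in some bag; and for every vertex, the bags containing it form a connected subtree. Here vertex 4 appears in no bag, so the decomposition is invalid.

No — vertex 4 appears in no bag.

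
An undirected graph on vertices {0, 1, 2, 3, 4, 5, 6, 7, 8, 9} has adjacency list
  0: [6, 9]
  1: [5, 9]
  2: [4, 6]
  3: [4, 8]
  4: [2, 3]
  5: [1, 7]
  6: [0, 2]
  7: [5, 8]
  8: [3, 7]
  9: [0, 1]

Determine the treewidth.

2

A width-2 tree decomposition is:
Bags: B1 = {0, 6, 9}  B2 = {1, 6, 9}  B3 = {1, 5, 6}  B4 = {5, 6, 7}  B5 = {6, 7, 8}  B6 = {3, 6, 8}  B7 = {3, 4, 6}  B8 = {2, 4, 6}
Tree: B1–B2, B2–B3, B3–B4, B4–B5, B5–B6, B6–B7, B7–B8
Each bag holds 3 vertices, so the decomposition has width 2, which upper-bounds the treewidth. Since 6–0–9–1–5–7–8–3–4–2–6 is a cycle in G, G is not acyclic. Forests are exactly the graphs of treewidth ≤ 1, so tw(G) ≥ 2. Therefore the treewidth is 2.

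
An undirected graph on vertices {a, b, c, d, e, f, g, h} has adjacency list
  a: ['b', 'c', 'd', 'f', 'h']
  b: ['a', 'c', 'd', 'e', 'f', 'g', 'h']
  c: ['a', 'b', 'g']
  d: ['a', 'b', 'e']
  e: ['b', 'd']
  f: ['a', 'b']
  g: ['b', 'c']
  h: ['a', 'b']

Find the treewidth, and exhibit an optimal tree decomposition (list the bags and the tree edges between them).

Every bag has size at most 3, so the width is 3 − 1 = 2 and tw(G) ≤ 2. For the lower bound, the 3 vertices {b, c, g} are pairwise adjacent, and any tree decomposition puts a clique entirely inside one bag — forcing width ≥ 2. Combining the bounds, tw(G) = 2.

Treewidth 2.
Bags: B1 = {a, b, d}  B2 = {a, b, c}  B3 = {a, b, f}  B4 = {a, b, h}  B5 = {b, c, g}  B6 = {b, d, e}
Tree: B1–B2, B2–B3, B3–B4, B2–B5, B1–B6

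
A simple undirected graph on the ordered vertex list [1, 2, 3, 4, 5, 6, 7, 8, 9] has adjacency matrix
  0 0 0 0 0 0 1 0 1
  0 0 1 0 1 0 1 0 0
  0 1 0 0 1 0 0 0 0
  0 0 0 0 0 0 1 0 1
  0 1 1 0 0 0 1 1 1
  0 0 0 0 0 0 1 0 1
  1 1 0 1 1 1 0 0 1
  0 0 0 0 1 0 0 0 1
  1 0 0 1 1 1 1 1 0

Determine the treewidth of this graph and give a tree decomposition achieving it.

Treewidth 2.
Bags: B1 = {5, 7, 9}  B2 = {4, 7, 9}  B3 = {6, 7, 9}  B4 = {2, 5, 7}  B5 = {5, 8, 9}  B6 = {1, 7, 9}  B7 = {2, 3, 5}
Tree: B1–B2, B1–B3, B1–B4, B1–B5, B2–B6, B4–B7

Every bag has size at most 3, so the width is 3 − 1 = 2 and tw(G) ≤ 2. For the lower bound, the 3 vertices {5, 8, 9} are pairwise adjacent, and any tree decomposition puts a clique entirely inside one bag — forcing width ≥ 2. Therefore the treewidth is 2.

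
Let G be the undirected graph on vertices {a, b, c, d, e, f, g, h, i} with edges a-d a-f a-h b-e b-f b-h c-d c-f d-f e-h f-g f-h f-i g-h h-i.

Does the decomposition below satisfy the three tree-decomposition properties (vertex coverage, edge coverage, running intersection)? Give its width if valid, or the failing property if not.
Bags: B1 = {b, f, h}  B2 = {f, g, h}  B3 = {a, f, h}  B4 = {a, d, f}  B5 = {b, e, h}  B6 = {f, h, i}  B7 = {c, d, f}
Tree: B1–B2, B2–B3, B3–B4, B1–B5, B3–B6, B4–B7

Yes; width 2.

Every vertex of G appears in some bag (union = {a, b, c, d, e, f, g, h, i}); every edge is covered by a bag; and for each vertex v the set of bags containing v is connected in the bag tree. The decomposition is therefore valid. The largest bag has 3 vertices, so the width is 2.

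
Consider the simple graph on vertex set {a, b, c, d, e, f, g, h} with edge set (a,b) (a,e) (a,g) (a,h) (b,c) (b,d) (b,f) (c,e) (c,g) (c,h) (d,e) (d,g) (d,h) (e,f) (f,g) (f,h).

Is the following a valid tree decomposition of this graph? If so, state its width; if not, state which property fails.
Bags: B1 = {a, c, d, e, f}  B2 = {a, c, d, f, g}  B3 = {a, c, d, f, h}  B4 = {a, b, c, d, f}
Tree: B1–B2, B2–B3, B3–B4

Yes; width 4.

Checking the three conditions: (i) the bags cover all of {a, b, c, d, e, f, g, h}; (ii) for each edge, some bag contains both endpoints; (iii) the bags containing any fixed vertex form a subtree. All hold, so the decomposition is valid with width 5 − 1 = 4.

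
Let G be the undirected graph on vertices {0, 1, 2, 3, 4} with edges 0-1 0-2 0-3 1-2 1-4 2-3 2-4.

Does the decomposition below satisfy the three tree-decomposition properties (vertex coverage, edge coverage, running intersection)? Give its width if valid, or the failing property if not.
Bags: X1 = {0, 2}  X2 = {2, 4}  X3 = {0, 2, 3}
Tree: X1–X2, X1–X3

A tree decomposition must satisfy three properties: every vertex lies in some bag; for every edge, both endpoints lie together in some bag; and for every vertex, the bags containing it form a connected subtree. Here vertex 1 appears in no bag, so the decomposition is invalid.

No — vertex 1 appears in no bag.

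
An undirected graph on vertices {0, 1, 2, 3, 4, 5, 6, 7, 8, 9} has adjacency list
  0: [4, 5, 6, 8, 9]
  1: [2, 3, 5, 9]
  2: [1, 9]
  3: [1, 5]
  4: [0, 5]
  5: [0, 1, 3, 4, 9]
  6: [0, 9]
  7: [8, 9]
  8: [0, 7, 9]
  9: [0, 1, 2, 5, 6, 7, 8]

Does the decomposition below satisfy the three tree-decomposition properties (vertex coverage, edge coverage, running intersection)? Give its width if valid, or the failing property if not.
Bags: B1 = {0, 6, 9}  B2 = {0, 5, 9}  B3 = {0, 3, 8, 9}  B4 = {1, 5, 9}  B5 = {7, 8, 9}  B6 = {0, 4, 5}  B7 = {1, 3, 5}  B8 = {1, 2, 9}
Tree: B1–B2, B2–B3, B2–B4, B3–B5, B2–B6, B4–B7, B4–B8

A tree decomposition must satisfy three properties: every vertex lies in some bag; for every edge, both endpoints lie together in some bag; and for every vertex, the bags containing it form a connected subtree. Here bags containing vertex 3 are not connected in the tree, so the decomposition is invalid.

No — bags containing vertex 3 are not connected in the tree.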